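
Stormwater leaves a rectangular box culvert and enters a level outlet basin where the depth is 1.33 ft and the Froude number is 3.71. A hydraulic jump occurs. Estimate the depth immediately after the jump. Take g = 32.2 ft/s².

Fr₁ = 3.71 (given).
Conjugate-depth relation: y₂/y₁ = ½[√(1 + 8Fr₁²) − 1] = ½[√111.1 − 1] = 4.77.
y₂ = 4.77 × 1.33 = 6.34 ft.

y₂ = 6.34 ft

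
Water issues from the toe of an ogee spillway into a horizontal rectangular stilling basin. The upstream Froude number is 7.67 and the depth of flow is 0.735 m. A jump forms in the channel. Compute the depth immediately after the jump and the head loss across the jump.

y₂ = 7.61 m; ΔE = 14.5 m

Fr₁ = 7.67 (given).
Bélanger equation: y₂/y₁ = ½[√(1 + 8Fr₁²) − 1] = ½[√471.6 − 1] = 10.4.
y₂ = 10.4 × 0.735 = 7.61 m.
V₁ = Fr₁·√(g·y₁) = 7.67×√(9.81×0.735) = 20.6 m/s; q = V₁·y₁ = 15.1 m²/s. V₂ = q/y₂ = 15.1/7.61 = 1.99 m/s. E₁ = y₁ + V₁²/2g = 22.4 m; E₂ = y₂ + V₂²/2g = 7.82 m. ΔE = E₁ − E₂ = 14.5 m.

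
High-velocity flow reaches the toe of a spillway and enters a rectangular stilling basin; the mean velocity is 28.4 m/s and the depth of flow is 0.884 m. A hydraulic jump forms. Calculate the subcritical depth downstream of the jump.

y₂ = 11.6 m

Fr₁ = V₁/√(g·y₁) = 28.4/√(9.81×0.884) = 9.64.
Conjugate-depth relation: y₂/y₁ = ½[√(1 + 8Fr₁²) − 1] = ½[√745.1 − 1] = 13.1.
y₂ = 13.1 × 0.884 = 11.6 m.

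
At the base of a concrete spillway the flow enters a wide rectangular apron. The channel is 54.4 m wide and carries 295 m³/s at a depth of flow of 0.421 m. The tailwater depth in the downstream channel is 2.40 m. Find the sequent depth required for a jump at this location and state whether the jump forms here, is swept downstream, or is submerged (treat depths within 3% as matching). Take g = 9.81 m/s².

q = Q/b = 295/54.4 = 5.42 m²/s; V₁ = q/y₁ = 12.9 m/s. Fr₁ = V₁/√(g·y₁) = 6.34.
Bélanger equation: y₂/y₁ = ½[√(1 + 8Fr₁²) − 1] = ½[√322.4 − 1] = 8.48.
y₂ = 8.48 × 0.421 = 3.57 m.
Tailwater y_tw = 2.40 m: y_tw < y₂, so the jump is swept downstream.

y₂ = 3.57 m; the jump is swept downstream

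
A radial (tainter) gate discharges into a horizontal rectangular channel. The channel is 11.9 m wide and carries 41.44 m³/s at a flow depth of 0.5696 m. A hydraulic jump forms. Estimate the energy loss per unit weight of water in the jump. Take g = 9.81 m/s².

ΔE = 0.4697 m

q = Q/b = 41.44/11.9 = 3.482 m²/s; V₁ = q/y₁ = 6.114 m/s. Fr₁ = V₁/√(g·y₁) = 2.586.
From the momentum equation for a rectangular channel, y₂/y₁ = ½[√(1 + 8Fr₁²) − 1] = ½[√54.513 − 1] = 3.192.
y₂ = 3.192 × 0.5696 = 1.818 m.
Head loss: ΔE = (y₂ − y₁)³/(4y₁y₂) = (1.818 − 0.5696)³/(4×0.5696×1.818) = 1.945/4.142 = 0.4697 m.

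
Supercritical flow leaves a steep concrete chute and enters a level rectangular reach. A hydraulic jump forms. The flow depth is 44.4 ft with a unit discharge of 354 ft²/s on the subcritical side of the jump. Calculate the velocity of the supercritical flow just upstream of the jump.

V₁ = 97.0 ft/s

V₂ = q/y₂ = 354/44.4 = 7.97 ft/s; Fr₂ = V₂/√(g·y₂) = 0.211.
The Bélanger relation is symmetric: y₁/y₂ = ½[√(1 + 8Fr₂²) − 1] = ½[√1.356 − 1] = 0.0822.
y₁ = 0.0822 × 44.4 = 3.65 ft.
V₁ = q/y₁ = 354/3.65 = 97.0 ft/s.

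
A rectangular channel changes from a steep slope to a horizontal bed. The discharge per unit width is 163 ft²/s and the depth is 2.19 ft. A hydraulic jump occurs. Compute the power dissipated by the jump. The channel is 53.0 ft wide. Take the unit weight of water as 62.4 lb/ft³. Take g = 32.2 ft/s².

V₁ = q/y₁ = 163/2.19 = 74.4 ft/s. Fr₁ = V₁/√(g·y₁) = 74.4/√(32.2×2.19) = 8.86.
Bélanger equation: y₂/y₁ = ½[√(1 + 8Fr₁²) − 1] = ½[√629.5 − 1] = 12.0.
y₂ = 12.0 × 2.19 = 26.4 ft.
V₂ = q/y₂ = 163/26.4 = 6.18 ft/s. E₁ = y₁ + V₁²/2g = 88.2 ft; E₂ = y₂ + V₂²/2g = 27.0 ft. ΔE = E₁ − E₂ = 61.2 ft.
Q = q·b = 163 × 53.0 = 8639 cfs. P = γ·Q·ΔE/550 = 62.4 × 8639 × 61.2 / 550 = 60023 hp.

P = 60023 hp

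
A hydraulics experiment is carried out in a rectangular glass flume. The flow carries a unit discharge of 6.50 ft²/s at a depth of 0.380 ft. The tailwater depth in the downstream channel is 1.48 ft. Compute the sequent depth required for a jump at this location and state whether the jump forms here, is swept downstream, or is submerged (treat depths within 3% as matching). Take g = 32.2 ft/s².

y₂ = 2.44 ft; the jump is swept downstream

V₁ = q/y₁ = 6.50/0.380 = 17.1 ft/s. Fr₁ = V₁/√(g·y₁) = 17.1/√(32.2×0.380) = 4.89.
Bélanger equation: y₂/y₁ = ½[√(1 + 8Fr₁²) − 1] = ½[√192.3 − 1] = 6.43.
y₂ = 6.43 × 0.380 = 2.44 ft.
Tailwater y_tw = 1.48 ft: y_tw < y₂, so the jump is swept downstream.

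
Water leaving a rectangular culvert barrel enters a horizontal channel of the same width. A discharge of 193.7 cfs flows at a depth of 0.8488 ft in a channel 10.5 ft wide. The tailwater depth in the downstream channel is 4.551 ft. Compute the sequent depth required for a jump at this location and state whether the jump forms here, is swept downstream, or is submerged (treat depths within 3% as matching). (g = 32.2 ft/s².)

q = Q/b = 193.7/10.5 = 18.45 ft²/s; V₁ = q/y₁ = 21.73 ft/s. Fr₁ = V₁/√(g·y₁) = 4.157.
From the momentum equation for a rectangular channel, y₂/y₁ = ½[√(1 + 8Fr₁²) − 1] = ½[√139.26 − 1] = 5.400.
y₂ = 5.400 × 0.8488 = 4.584 ft.
Tailwater y_tw = 4.551 ft: y_tw ≈ y₂, so the jump forms here.

y₂ = 4.584 ft; the jump forms here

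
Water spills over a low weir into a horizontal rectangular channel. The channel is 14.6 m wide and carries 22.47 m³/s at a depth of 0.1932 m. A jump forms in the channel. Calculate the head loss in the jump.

q = Q/b = 22.47/14.6 = 1.539 m²/s; V₁ = q/y₁ = 7.966 m/s. Fr₁ = V₁/√(g·y₁) = 5.786.
By Bélanger, y₂/y₁ = ½[√(1 + 8Fr₁²) − 1] = ½[√268.86 − 1] = 7.698.
y₂ = 7.698 × 0.1932 = 1.487 m.
V₂ = q/y₂ = 1.539/1.487 = 1.035 m/s. E₁ = y₁ + V₁²/2g = 3.428 m; E₂ = y₂ + V₂²/2g = 1.542 m. ΔE = E₁ − E₂ = 1.886 m.

ΔE = 1.886 m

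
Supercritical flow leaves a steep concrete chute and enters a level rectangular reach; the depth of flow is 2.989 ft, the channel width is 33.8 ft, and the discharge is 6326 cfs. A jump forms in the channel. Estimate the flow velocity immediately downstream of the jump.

V₂ = 7.332 ft/s

q = Q/b = 6326/33.8 = 187.2 ft²/s; V₁ = q/y₁ = 62.62 ft/s. Fr₁ = V₁/√(g·y₁) = 6.383.
Bélanger equation: y₂/y₁ = ½[√(1 + 8Fr₁²) − 1] = ½[√326.90 − 1] = 8.540.
y₂ = 8.540 × 2.989 = 25.53 ft.
V₂ = q/y₂ = 187.2/25.53 = 7.332 ft/s.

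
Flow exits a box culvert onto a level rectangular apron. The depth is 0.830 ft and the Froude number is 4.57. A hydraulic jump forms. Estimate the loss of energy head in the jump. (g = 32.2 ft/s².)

Fr₁ = 4.57 (given).
Conjugate-depth relation: y₂/y₁ = ½[√(1 + 8Fr₁²) − 1] = ½[√168.1 − 1] = 5.98.
y₂ = 5.98 × 0.830 = 4.97 ft.
Head loss: ΔE = (y₂ − y₁)³/(4y₁y₂) = (4.97 − 0.830)³/(4×0.830×4.97) = 70.7/16.5 = 4.29 ft.

ΔE = 4.29 ft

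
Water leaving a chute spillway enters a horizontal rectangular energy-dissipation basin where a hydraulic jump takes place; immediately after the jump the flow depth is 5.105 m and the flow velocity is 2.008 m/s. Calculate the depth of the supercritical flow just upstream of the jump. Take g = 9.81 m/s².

Fr₂ = V₂/√(g·y₂) = 2.008/√(9.81×5.105) = 0.2837.
Since the conjugate-depth ratio holds either way, y₁/y₂ = ½[√(1 + 8Fr₂²) − 1] = ½[√1.6441 − 1] = 0.1411.
y₁ = 0.1411 × 5.105 = 0.7204 m.

y₁ = 0.7204 m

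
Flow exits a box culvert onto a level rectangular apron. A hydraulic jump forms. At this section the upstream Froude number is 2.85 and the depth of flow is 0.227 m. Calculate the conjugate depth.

y₂ = 0.808 m

Fr₁ = 2.85 (given).
By Bélanger, y₂/y₁ = ½[√(1 + 8Fr₁²) − 1] = ½[√65.98 − 1] = 3.56.
y₂ = 3.56 × 0.227 = 0.808 m.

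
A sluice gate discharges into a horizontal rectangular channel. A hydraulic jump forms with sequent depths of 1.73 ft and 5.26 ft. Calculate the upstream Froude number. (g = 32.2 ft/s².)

Fr₁ = 2.48

For a rectangular channel the momentum equation gives q² = ½·g·y₁·y₂·(y₁ + y₂) = ½×32.2×1.73×5.26×6.99 = 1024.
q = √1024 = 32.0 ft²/s.
V₁ = q/y₁ = 18.5 ft/s; Fr₁ = V₁/√(g·y₁) = 2.48.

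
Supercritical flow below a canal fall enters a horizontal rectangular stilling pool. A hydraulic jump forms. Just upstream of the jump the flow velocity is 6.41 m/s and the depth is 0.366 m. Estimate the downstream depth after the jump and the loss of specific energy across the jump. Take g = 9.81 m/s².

Fr₁ = V₁/√(g·y₁) = 6.41/√(9.81×0.366) = 3.38.
Conjugate-depth relation: y₂/y₁ = ½[√(1 + 8Fr₁²) − 1] = ½[√92.55 − 1] = 4.31.
y₂ = 4.31 × 0.366 = 1.58 m.
Head loss: ΔE = (y₂ − y₁)³/(4y₁y₂) = (1.58 − 0.366)³/(4×0.366×1.58) = 1.78/2.31 = 0.770 m.

y₂ = 1.58 m; ΔE = 0.770 m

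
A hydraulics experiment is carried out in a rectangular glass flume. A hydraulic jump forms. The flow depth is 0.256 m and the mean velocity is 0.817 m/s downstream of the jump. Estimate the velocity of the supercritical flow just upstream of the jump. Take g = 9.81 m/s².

V₁ = 2.13 m/s

Fr₂ = V₂/√(g·y₂) = 0.817/√(9.81×0.256) = 0.516.
The Bélanger relation is symmetric: y₁/y₂ = ½[√(1 + 8Fr₂²) − 1] = ½[√3.126 − 1] = 0.384.
y₁ = 0.384 × 0.256 = 0.0983 m.
V₁ = q/y₁ = 0.209/0.0983 = 2.13 m/s.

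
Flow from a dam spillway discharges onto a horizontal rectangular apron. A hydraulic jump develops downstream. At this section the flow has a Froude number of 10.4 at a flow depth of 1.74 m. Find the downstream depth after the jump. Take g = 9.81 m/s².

Fr₁ = 10.4 (given).
Conjugate-depth relation: y₂/y₁ = ½[√(1 + 8Fr₁²) − 1] = ½[√866.3 − 1] = 14.2.
y₂ = 14.2 × 1.74 = 24.7 m.

y₂ = 24.7 m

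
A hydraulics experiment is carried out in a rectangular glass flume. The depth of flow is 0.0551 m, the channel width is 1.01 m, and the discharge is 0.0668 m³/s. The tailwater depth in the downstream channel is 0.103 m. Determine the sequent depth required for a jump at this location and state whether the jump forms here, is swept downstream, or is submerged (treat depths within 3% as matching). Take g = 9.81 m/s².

q = Q/b = 0.0668/1.01 = 0.0661 m²/s; V₁ = q/y₁ = 1.20 m/s. Fr₁ = V₁/√(g·y₁) = 1.63.
From the momentum equation for a rectangular channel, y₂/y₁ = ½[√(1 + 8Fr₁²) − 1] = ½[√22.32 − 1] = 1.86.
y₂ = 1.86 × 0.0551 = 0.103 m.
Tailwater y_tw = 0.103 m: y_tw ≈ y₂, so the jump forms here.

y₂ = 0.103 m; the jump forms here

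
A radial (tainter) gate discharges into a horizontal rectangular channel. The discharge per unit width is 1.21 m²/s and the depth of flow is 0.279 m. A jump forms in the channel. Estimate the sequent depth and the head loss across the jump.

y₂ = 0.904 m; ΔE = 0.242 m

V₁ = q/y₁ = 1.21/0.279 = 4.34 m/s. Fr₁ = V₁/√(g·y₁) = 4.34/√(9.81×0.279) = 2.62.
Bélanger equation: y₂/y₁ = ½[√(1 + 8Fr₁²) − 1] = ½[√55.98 − 1] = 3.24.
y₂ = 3.24 × 0.279 = 0.904 m.
V₂ = q/y₂ = 1.21/0.904 = 1.34 m/s. E₁ = y₁ + V₁²/2g = 1.24 m; E₂ = y₂ + V₂²/2g = 0.995 m. ΔE = E₁ − E₂ = 0.242 m.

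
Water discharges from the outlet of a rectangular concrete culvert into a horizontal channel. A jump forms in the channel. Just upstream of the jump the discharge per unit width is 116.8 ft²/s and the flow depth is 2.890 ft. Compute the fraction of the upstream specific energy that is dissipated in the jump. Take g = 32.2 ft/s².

ΔE/E₁ = 0.413 (41.3%)

V₁ = q/y₁ = 116.8/2.890 = 40.42 ft/s. Fr₁ = V₁/√(g·y₁) = 40.42/√(32.2×2.890) = 4.190.
From the momentum equation for a rectangular channel, y₂/y₁ = ½[√(1 + 8Fr₁²) − 1] = ½[√141.42 − 1] = 5.446.
y₂ = 5.446 × 2.890 = 15.74 ft.
E₁ = y₁ + V₁²/2g = 28.25 ft. ΔE = (y₂ − y₁)³/(4y₁y₂) = 11.66 ft. ΔE/E₁ = 11.66/28.25 = 0.413.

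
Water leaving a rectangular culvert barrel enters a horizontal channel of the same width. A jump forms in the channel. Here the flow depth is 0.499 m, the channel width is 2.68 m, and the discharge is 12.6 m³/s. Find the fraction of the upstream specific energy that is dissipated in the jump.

ΔE/E₁ = 0.420 (42.0%)

q = Q/b = 12.6/2.68 = 4.70 m²/s; V₁ = q/y₁ = 9.42 m/s. Fr₁ = V₁/√(g·y₁) = 4.26.
Sequent-depth ratio: y₂/y₁ = ½[√(1 + 8Fr₁²) − 1] = ½[√146.1 − 1] = 5.54.
y₂ = 5.54 × 0.499 = 2.77 m.
E₁ = y₁ + V₁²/2g = 5.02 m. ΔE = (y₂ − y₁)³/(4y₁y₂) = 2.11 m. ΔE/E₁ = 2.11/5.02 = 0.420.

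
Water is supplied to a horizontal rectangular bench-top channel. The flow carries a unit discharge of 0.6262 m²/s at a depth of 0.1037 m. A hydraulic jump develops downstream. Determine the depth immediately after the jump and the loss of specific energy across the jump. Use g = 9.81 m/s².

V₁ = q/y₁ = 0.6262/0.1037 = 6.039 m/s. Fr₁ = V₁/√(g·y₁) = 6.039/√(9.81×0.1037) = 5.987.
Bélanger equation: y₂/y₁ = ½[√(1 + 8Fr₁²) − 1] = ½[√287.75 − 1] = 7.982.
y₂ = 7.982 × 0.1037 = 0.8277 m.
V₂ = q/y₂ = 0.6262/0.8277 = 0.7566 m/s. E₁ = y₁ + V₁²/2g = 1.962 m; E₂ = y₂ + V₂²/2g = 0.8569 m. ΔE = E₁ − E₂ = 1.105 m.

y₂ = 0.8277 m; ΔE = 1.105 m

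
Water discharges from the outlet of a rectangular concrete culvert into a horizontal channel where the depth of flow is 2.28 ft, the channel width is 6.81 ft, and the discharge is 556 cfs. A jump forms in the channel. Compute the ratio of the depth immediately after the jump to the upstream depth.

q = Q/b = 556/6.81 = 81.6 ft²/s; V₁ = q/y₁ = 35.8 ft/s. Fr₁ = V₁/√(g·y₁) = 4.18.
Sequent-depth ratio: y₂/y₁ = ½[√(1 + 8Fr₁²) − 1] = ½[√140.7 − 1] = 5.43.

y₂/y₁ = 5.43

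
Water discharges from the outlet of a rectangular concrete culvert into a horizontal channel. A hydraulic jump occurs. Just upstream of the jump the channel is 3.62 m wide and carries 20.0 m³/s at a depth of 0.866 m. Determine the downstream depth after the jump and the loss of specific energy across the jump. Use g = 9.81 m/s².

y₂ = 2.28 m; ΔE = 0.359 m

q = Q/b = 20.0/3.62 = 5.52 m²/s; V₁ = q/y₁ = 6.38 m/s. Fr₁ = V₁/√(g·y₁) = 2.19.
Conjugate-depth relation: y₂/y₁ = ½[√(1 + 8Fr₁²) − 1] = ½[√39.33 − 1] = 2.64.
y₂ = 2.64 × 0.866 = 2.28 m.
V₂ = q/y₂ = 5.52/2.28 = 2.42 m/s. E₁ = y₁ + V₁²/2g = 2.94 m; E₂ = y₂ + V₂²/2g = 2.58 m. ΔE = E₁ − E₂ = 0.359 m.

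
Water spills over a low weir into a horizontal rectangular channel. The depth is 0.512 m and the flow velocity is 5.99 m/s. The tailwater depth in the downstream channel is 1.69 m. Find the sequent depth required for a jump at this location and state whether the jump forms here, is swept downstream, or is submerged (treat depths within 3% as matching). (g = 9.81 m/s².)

Fr₁ = V₁/√(g·y₁) = 5.99/√(9.81×0.512) = 2.67.
Sequent-depth ratio: y₂/y₁ = ½[√(1 + 8Fr₁²) − 1] = ½[√58.15 − 1] = 3.31.
y₂ = 3.31 × 0.512 = 1.70 m.
Tailwater y_tw = 1.69 m: y_tw ≈ y₂, so the jump forms here.

y₂ = 1.70 m; the jump forms here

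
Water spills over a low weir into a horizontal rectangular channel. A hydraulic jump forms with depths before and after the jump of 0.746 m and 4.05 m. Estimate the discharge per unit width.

q = 8.43 m²/s

For a rectangular channel the momentum equation gives q² = ½·g·y₁·y₂·(y₁ + y₂) = ½×9.81×0.746×4.05×4.80 = 71.1.
q = √71.1 = 8.43 m²/s.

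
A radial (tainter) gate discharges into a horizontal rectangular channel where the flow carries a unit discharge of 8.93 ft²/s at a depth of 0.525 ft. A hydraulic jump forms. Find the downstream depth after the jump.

V₁ = q/y₁ = 8.93/0.525 = 17.0 ft/s. Fr₁ = V₁/√(g·y₁) = 17.0/√(32.2×0.525) = 4.14.
Conjugate-depth relation: y₂/y₁ = ½[√(1 + 8Fr₁²) − 1] = ½[√137.9 − 1] = 5.37.
y₂ = 5.37 × 0.525 = 2.82 ft.

y₂ = 2.82 ft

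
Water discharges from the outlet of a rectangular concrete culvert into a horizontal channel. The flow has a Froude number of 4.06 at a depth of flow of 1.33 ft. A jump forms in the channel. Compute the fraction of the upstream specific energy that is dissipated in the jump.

Fr₁ = 4.06 (given).
Conjugate-depth relation: y₂/y₁ = ½[√(1 + 8Fr₁²) − 1] = ½[√132.9 − 1] = 5.26.
y₂ = 5.26 × 1.33 = 7.00 ft.
E₁ = y₁(1 + Fr₁²/2) = 1.33×(1 + 4.06²/2) = 12.3 ft. ΔE = (y₂ − y₁)³/(4y₁y₂) = 4.90 ft. ΔE/E₁ = 4.90/12.3 = 0.398.

ΔE/E₁ = 0.398 (39.8%)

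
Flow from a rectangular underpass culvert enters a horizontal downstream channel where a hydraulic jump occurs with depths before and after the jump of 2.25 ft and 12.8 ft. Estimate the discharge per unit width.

For a rectangular channel the momentum equation gives q² = ½·g·y₁·y₂·(y₁ + y₂) = ½×32.2×2.25×12.8×15.1 = 6978.
q = √6978 = 83.5 ft²/s.

q = 83.5 ft²/s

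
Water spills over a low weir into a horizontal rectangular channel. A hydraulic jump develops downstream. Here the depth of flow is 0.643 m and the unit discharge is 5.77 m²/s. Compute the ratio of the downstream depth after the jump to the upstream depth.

y₂/y₁ = 4.58

V₁ = q/y₁ = 5.77/0.643 = 8.97 m/s. Fr₁ = V₁/√(g·y₁) = 8.97/√(9.81×0.643) = 3.57.
From the momentum equation for a rectangular channel, y₂/y₁ = ½[√(1 + 8Fr₁²) − 1] = ½[√103.1 − 1] = 4.58.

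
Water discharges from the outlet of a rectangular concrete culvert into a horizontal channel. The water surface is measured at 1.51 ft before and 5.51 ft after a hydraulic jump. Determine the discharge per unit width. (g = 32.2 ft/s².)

q = 30.7 ft²/s

For a rectangular channel the momentum equation gives q² = ½·g·y₁·y₂·(y₁ + y₂) = ½×32.2×1.51×5.51×7.02 = 940.
q = √940 = 30.7 ft²/s.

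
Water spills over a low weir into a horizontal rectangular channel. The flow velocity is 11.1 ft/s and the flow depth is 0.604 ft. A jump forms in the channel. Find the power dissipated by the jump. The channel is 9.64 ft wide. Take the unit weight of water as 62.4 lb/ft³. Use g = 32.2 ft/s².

Fr₁ = V₁/√(g·y₁) = 11.1/√(32.2×0.604) = 2.52.
From the momentum equation for a rectangular channel, y₂/y₁ = ½[√(1 + 8Fr₁²) − 1] = ½[√51.68 − 1] = 3.09.
y₂ = 3.09 × 0.604 = 1.87 ft.
Head loss: ΔE = (y₂ − y₁)³/(4y₁y₂) = (1.87 − 0.604)³/(4×0.604×1.87) = 2.02/4.52 = 0.448 ft.
q = V₁·y₁ = 11.1 × 0.604 = 6.70 ft²/s. Q = q·b = 6.70 × 9.64 = 64.6 cfs. P = γ·Q·ΔE/550 = 62.4 × 64.6 × 0.448 / 550 = 3.29 hp.

P = 3.29 hp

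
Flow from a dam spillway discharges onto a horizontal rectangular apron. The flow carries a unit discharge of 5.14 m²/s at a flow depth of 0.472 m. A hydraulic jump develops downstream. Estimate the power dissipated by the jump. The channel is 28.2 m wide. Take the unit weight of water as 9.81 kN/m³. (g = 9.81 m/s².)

V₁ = q/y₁ = 5.14/0.472 = 10.9 m/s. Fr₁ = V₁/√(g·y₁) = 10.9/√(9.81×0.472) = 5.06.
Conjugate-depth relation: y₂/y₁ = ½[√(1 + 8Fr₁²) − 1] = ½[√205.9 − 1] = 6.67.
y₂ = 6.67 × 0.472 = 3.15 m.
Head loss: ΔE = (y₂ − y₁)³/(4y₁y₂) = (3.15 − 0.472)³/(4×0.472×3.15) = 19.2/5.95 = 3.23 m.
Q = q·b = 5.14 × 28.2 = 145 m³/s. P = γ·Q·ΔE = 9.81 × 145 × 3.23 = 4593 kW.

P = 4593 kW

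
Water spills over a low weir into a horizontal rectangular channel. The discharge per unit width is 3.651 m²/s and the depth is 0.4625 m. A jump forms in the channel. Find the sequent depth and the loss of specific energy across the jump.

y₂ = 2.204 m; ΔE = 1.295 m

V₁ = q/y₁ = 3.651/0.4625 = 7.894 m/s. Fr₁ = V₁/√(g·y₁) = 7.894/√(9.81×0.4625) = 3.706.
By Bélanger, y₂/y₁ = ½[√(1 + 8Fr₁²) − 1] = ½[√110.88 − 1] = 4.765.
y₂ = 4.765 × 0.4625 = 2.204 m.
V₂ = q/y₂ = 3.651/2.204 = 1.657 m/s. E₁ = y₁ + V₁²/2g = 3.639 m; E₂ = y₂ + V₂²/2g = 2.344 m. ΔE = E₁ − E₂ = 1.295 m.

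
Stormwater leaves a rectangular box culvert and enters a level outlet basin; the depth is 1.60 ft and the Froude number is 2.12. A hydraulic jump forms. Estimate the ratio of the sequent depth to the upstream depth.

y₂/y₁ = 2.54

Fr₁ = 2.12 (given).
By Bélanger, y₂/y₁ = ½[√(1 + 8Fr₁²) − 1] = ½[√36.96 − 1] = 2.54.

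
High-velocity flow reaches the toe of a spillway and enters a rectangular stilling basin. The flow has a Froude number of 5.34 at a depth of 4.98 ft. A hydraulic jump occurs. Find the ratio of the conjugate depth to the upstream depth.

Fr₁ = 5.34 (given).
Sequent-depth ratio: y₂/y₁ = ½[√(1 + 8Fr₁²) − 1] = ½[√229.1 − 1] = 7.07.

y₂/y₁ = 7.07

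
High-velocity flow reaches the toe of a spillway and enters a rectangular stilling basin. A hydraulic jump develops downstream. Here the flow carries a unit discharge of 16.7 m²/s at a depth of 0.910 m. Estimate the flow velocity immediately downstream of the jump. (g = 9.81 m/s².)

V₂ = 2.24 m/s

V₁ = q/y₁ = 16.7/0.910 = 18.4 m/s. Fr₁ = V₁/√(g·y₁) = 18.4/√(9.81×0.910) = 6.14.
By Bélanger, y₂/y₁ = ½[√(1 + 8Fr₁²) − 1] = ½[√302.8 − 1] = 8.20.
y₂ = 8.20 × 0.910 = 7.46 m.
V₂ = q/y₂ = 16.7/7.46 = 2.24 m/s.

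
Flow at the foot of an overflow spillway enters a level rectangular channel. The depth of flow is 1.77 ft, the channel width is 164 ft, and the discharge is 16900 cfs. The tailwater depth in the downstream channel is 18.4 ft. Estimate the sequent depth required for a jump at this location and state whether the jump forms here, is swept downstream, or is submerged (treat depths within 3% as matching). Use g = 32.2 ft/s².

q = Q/b = 16900/164 = 103 ft²/s; V₁ = q/y₁ = 58.2 ft/s. Fr₁ = V₁/√(g·y₁) = 7.71.
Sequent-depth ratio: y₂/y₁ = ½[√(1 + 8Fr₁²) − 1] = ½[√476.8 − 1] = 10.4.
y₂ = 10.4 × 1.77 = 18.4 ft.
Tailwater y_tw = 18.4 ft: y_tw ≈ y₂, so the jump forms here.

y₂ = 18.4 ft; the jump forms here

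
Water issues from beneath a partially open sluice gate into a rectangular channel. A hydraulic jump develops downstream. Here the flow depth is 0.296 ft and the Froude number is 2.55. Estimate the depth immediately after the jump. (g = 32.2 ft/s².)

y₂ = 0.930 ft

Fr₁ = 2.55 (given).
Bélanger equation: y₂/y₁ = ½[√(1 + 8Fr₁²) − 1] = ½[√53.02 − 1] = 3.14.
y₂ = 3.14 × 0.296 = 0.930 ft.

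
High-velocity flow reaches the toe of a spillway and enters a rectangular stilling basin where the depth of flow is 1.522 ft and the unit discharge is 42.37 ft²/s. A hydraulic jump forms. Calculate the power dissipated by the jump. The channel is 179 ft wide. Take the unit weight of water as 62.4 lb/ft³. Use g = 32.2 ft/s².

P = 4534 hp

V₁ = q/y₁ = 42.37/1.522 = 27.84 ft/s. Fr₁ = V₁/√(g·y₁) = 27.84/√(32.2×1.522) = 3.977.
By Bélanger, y₂/y₁ = ½[√(1 + 8Fr₁²) − 1] = ½[√127.50 − 1] = 5.146.
y₂ = 5.146 × 1.522 = 7.832 ft.
Head loss: ΔE = (y₂ − y₁)³/(4y₁y₂) = (7.832 − 1.522)³/(4×1.522×7.832) = 251.2/47.68 = 5.269 ft.
Q = q·b = 42.37 × 179 = 7584 cfs. P = γ·Q·ΔE/550 = 62.4 × 7584 × 5.269 / 550 = 4534 hp.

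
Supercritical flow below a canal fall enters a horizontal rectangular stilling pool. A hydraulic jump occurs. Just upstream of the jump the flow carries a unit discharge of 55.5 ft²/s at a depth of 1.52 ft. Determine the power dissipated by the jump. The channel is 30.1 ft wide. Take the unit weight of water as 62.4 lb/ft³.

V₁ = q/y₁ = 55.5/1.52 = 36.5 ft/s. Fr₁ = V₁/√(g·y₁) = 36.5/√(32.2×1.52) = 5.22.
Sequent-depth ratio: y₂/y₁ = ½[√(1 + 8Fr₁²) − 1] = ½[√218.9 − 1] = 6.90.
y₂ = 6.90 × 1.52 = 10.5 ft.
Head loss: ΔE = (y₂ − y₁)³/(4y₁y₂) = (10.5 − 1.52)³/(4×1.52×10.5) = 720/63.7 = 11.3 ft.
Q = q·b = 55.5 × 30.1 = 1671 cfs. P = γ·Q·ΔE/550 = 62.4 × 1671 × 11.3 / 550 = 2142 hp.

P = 2142 hp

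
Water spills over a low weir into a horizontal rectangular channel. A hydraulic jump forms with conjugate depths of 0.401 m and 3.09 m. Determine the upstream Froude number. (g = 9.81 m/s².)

Fr₁ = 5.79

For a rectangular channel the momentum equation gives q² = ½·g·y₁·y₂·(y₁ + y₂) = ½×9.81×0.401×3.09×3.49 = 21.2.
q = √21.2 = 4.61 m²/s.
V₁ = q/y₁ = 11.5 m/s; Fr₁ = V₁/√(g·y₁) = 5.79.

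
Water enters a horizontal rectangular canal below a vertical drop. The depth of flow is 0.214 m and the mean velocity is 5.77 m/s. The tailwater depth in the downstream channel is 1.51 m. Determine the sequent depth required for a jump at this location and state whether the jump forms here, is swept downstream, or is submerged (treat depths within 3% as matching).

Fr₁ = V₁/√(g·y₁) = 5.77/√(9.81×0.214) = 3.98.
From the momentum equation for a rectangular channel, y₂/y₁ = ½[√(1 + 8Fr₁²) − 1] = ½[√127.9 − 1] = 5.15.
y₂ = 5.15 × 0.214 = 1.10 m.
Tailwater y_tw = 1.51 m: y_tw > y₂, so the jump is submerged.

y₂ = 1.10 m; the jump is submerged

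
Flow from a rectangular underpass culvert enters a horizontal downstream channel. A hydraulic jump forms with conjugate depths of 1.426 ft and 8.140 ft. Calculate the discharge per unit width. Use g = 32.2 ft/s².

For a rectangular channel the momentum equation gives q² = ½·g·y₁·y₂·(y₁ + y₂) = ½×32.2×1.426×8.140×9.566 = 1788.
q = √1788 = 42.28 ft²/s.

q = 42.28 ft²/s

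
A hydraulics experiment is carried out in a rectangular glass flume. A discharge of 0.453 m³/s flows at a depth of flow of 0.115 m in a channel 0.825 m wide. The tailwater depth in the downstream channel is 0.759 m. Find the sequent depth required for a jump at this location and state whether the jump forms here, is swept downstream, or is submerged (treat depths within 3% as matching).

y₂ = 0.676 m; the jump is submerged

q = Q/b = 0.453/0.825 = 0.549 m²/s; V₁ = q/y₁ = 4.77 m/s. Fr₁ = V₁/√(g·y₁) = 4.50.
Sequent-depth ratio: y₂/y₁ = ½[√(1 + 8Fr₁²) − 1] = ½[√162.7 − 1] = 5.88.
y₂ = 5.88 × 0.115 = 0.676 m.
Tailwater y_tw = 0.759 m: y_tw > y₂, so the jump is submerged.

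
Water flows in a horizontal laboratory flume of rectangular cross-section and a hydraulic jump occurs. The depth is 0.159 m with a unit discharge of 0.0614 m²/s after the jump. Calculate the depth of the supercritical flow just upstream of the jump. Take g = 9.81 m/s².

V₂ = q/y₂ = 0.0614/0.159 = 0.386 m/s; Fr₂ = V₂/√(g·y₂) = 0.309.
Applying the sequent-depth relation in reverse, y₁/y₂ = ½[√(1 + 8Fr₂²) − 1] = ½[√1.765 − 1] = 0.164.
y₁ = 0.164 × 0.159 = 0.0261 m.

y₁ = 0.0261 m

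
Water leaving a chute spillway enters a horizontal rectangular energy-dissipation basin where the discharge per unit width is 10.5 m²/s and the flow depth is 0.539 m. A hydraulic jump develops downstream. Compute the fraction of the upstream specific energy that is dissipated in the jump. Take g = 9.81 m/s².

ΔE/E₁ = 0.681 (68.1%)

V₁ = q/y₁ = 10.5/0.539 = 19.5 m/s. Fr₁ = V₁/√(g·y₁) = 19.5/√(9.81×0.539) = 8.47.
Sequent-depth ratio: y₂/y₁ = ½[√(1 + 8Fr₁²) − 1] = ½[√575.2 − 1] = 11.5.
y₂ = 11.5 × 0.539 = 6.19 m.
E₁ = y₁ + V₁²/2g = 19.9 m. ΔE = (y₂ − y₁)³/(4y₁y₂) = 13.5 m. ΔE/E₁ = 13.5/19.9 = 0.681.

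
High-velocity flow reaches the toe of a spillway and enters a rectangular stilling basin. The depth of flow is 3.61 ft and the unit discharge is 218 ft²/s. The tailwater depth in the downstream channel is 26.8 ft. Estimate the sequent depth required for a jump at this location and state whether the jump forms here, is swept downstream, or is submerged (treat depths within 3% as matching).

V₁ = q/y₁ = 218/3.61 = 60.4 ft/s. Fr₁ = V₁/√(g·y₁) = 60.4/√(32.2×3.61) = 5.60.
By Bélanger, y₂/y₁ = ½[√(1 + 8Fr₁²) − 1] = ½[√252.0 − 1] = 7.44.
y₂ = 7.44 × 3.61 = 26.8 ft.
Tailwater y_tw = 26.8 ft: y_tw ≈ y₂, so the jump forms here.

y₂ = 26.8 ft; the jump forms here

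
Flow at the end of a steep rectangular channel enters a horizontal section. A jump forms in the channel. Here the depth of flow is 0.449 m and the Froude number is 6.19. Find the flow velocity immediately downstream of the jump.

V₂ = 1.57 m/s

Fr₁ = 6.19 (given).
From the momentum equation for a rectangular channel, y₂/y₁ = ½[√(1 + 8Fr₁²) − 1] = ½[√307.5 − 1] = 8.27.
y₂ = 8.27 × 0.449 = 3.71 m.
V₁ = Fr₁·√(g·y₁) = 6.19×√(9.81×0.449) = 13.0 m/s; q = V₁·y₁ = 5.83 m²/s.
V₂ = q/y₂ = 5.83/3.71 = 1.57 m/s.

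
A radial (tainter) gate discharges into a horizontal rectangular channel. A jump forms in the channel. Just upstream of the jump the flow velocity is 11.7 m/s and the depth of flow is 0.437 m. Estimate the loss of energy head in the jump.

ΔE = 4.01 m

Fr₁ = V₁/√(g·y₁) = 11.7/√(9.81×0.437) = 5.65.
Conjugate-depth relation: y₂/y₁ = ½[√(1 + 8Fr₁²) − 1] = ½[√256.5 − 1] = 7.51.
y₂ = 7.51 × 0.437 = 3.28 m.
Head loss: ΔE = (y₂ − y₁)³/(4y₁y₂) = (3.28 − 0.437)³/(4×0.437×3.28) = 23.0/5.73 = 4.01 m.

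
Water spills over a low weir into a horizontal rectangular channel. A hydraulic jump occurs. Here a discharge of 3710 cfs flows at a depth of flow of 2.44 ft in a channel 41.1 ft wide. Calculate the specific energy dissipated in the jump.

q = Q/b = 3710/41.1 = 90.3 ft²/s; V₁ = q/y₁ = 37.0 ft/s. Fr₁ = V₁/√(g·y₁) = 4.17.
Conjugate-depth relation: y₂/y₁ = ½[√(1 + 8Fr₁²) − 1] = ½[√140.4 − 1] = 5.42.
y₂ = 5.42 × 2.44 = 13.2 ft.
V₂ = q/y₂ = 90.3/13.2 = 6.82 ft/s. E₁ = y₁ + V₁²/2g = 23.7 ft; E₂ = y₂ + V₂²/2g = 14.0 ft. ΔE = E₁ − E₂ = 9.74 ft.

ΔE = 9.74 ft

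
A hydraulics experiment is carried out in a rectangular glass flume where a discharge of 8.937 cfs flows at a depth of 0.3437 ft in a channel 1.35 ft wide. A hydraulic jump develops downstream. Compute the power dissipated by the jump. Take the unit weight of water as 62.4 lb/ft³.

q = Q/b = 8.937/1.35 = 6.620 ft²/s; V₁ = q/y₁ = 19.26 ft/s. Fr₁ = V₁/√(g·y₁) = 5.790.
Sequent-depth ratio: y₂/y₁ = ½[√(1 + 8Fr₁²) − 1] = ½[√269.17 − 1] = 7.703.
y₂ = 7.703 × 0.3437 = 2.648 ft.
V₂ = q/y₂ = 6.620/2.648 = 2.500 ft/s. E₁ = y₁ + V₁²/2g = 6.104 ft; E₂ = y₂ + V₂²/2g = 2.745 ft. ΔE = E₁ − E₂ = 3.360 ft.
P = γ·Q·ΔE/550 = 62.4 × 8.937 × 3.360 / 550 = 3.407 hp.

P = 3.407 hp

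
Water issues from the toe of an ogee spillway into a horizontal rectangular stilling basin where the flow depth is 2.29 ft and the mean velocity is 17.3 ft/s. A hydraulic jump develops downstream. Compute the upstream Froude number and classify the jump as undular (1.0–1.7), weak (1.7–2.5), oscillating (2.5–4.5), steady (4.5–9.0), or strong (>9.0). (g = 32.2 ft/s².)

Fr₁ = 2.01; weak jump

Fr₁ = V₁/√(g·y₁) = 17.3/√(32.2×2.29) = 2.01.
Fr₁ = 2.01 lies in the weak range.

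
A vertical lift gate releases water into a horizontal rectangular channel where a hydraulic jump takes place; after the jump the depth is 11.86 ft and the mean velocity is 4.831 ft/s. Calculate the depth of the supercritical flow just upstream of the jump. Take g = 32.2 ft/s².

Fr₂ = V₂/√(g·y₂) = 4.831/√(32.2×11.86) = 0.2472.
From the momentum equation (using Fr₂), y₁/y₂ = ½[√(1 + 8Fr₂²) − 1] = ½[√1.4889 − 1] = 0.1101.
y₁ = 0.1101 × 11.86 = 1.306 ft.

y₁ = 1.306 ft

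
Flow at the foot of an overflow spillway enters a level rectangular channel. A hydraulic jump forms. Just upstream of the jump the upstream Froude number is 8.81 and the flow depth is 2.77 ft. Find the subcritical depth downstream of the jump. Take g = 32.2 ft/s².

Fr₁ = 8.81 (given).
From the momentum equation for a rectangular channel, y₂/y₁ = ½[√(1 + 8Fr₁²) − 1] = ½[√621.9 − 1] = 12.0.
y₂ = 12.0 × 2.77 = 33.2 ft.

y₂ = 33.2 ft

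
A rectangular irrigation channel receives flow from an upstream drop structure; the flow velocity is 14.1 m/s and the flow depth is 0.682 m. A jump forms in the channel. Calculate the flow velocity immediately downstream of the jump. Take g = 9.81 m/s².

Fr₁ = V₁/√(g·y₁) = 14.1/√(9.81×0.682) = 5.45.
From the momentum equation for a rectangular channel, y₂/y₁ = ½[√(1 + 8Fr₁²) − 1] = ½[√238.7 − 1] = 7.23.
y₂ = 7.23 × 0.682 = 4.93 m.
q = V₁·y₁ = 14.1 × 0.682 = 9.62 m²/s.
V₂ = q/y₂ = 9.62/4.93 = 1.95 m/s.

V₂ = 1.95 m/s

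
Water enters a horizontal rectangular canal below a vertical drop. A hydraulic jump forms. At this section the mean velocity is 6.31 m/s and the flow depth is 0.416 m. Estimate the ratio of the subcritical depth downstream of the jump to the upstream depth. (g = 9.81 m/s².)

Fr₁ = V₁/√(g·y₁) = 6.31/√(9.81×0.416) = 3.12.
Sequent-depth ratio: y₂/y₁ = ½[√(1 + 8Fr₁²) − 1] = ½[√79.05 − 1] = 3.95.

y₂/y₁ = 3.95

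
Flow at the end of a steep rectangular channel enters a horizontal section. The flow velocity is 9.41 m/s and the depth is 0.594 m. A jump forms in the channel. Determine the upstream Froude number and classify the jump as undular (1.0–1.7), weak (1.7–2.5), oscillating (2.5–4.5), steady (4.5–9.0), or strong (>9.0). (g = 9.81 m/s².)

Fr₁ = 3.90; oscillating jump

Fr₁ = V₁/√(g·y₁) = 9.41/√(9.81×0.594) = 3.90.
Fr₁ = 3.90 lies in the oscillating range.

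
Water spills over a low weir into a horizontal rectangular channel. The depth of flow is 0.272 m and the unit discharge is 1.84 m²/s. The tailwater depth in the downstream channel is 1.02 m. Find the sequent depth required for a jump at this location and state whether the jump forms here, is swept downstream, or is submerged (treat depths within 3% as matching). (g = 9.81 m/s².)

V₁ = q/y₁ = 1.84/0.272 = 6.76 m/s. Fr₁ = V₁/√(g·y₁) = 6.76/√(9.81×0.272) = 4.14.
Conjugate-depth relation: y₂/y₁ = ½[√(1 + 8Fr₁²) − 1] = ½[√138.2 − 1] = 5.38.
y₂ = 5.38 × 0.272 = 1.46 m.
Tailwater y_tw = 1.02 m: y_tw < y₂, so the jump is swept downstream.

y₂ = 1.46 m; the jump is swept downstream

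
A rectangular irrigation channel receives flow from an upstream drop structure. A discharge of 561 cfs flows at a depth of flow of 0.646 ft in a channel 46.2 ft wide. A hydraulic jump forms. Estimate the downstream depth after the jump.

y₂ = 3.46 ft

q = Q/b = 561/46.2 = 12.1 ft²/s; V₁ = q/y₁ = 18.8 ft/s. Fr₁ = V₁/√(g·y₁) = 4.12.
Conjugate-depth relation: y₂/y₁ = ½[√(1 + 8Fr₁²) − 1] = ½[√136.9 − 1] = 5.35.
y₂ = 5.35 × 0.646 = 3.46 ft.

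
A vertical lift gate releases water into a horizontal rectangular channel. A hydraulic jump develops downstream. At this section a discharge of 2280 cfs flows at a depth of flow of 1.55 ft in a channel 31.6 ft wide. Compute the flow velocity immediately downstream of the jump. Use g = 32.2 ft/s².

V₂ = 5.27 ft/s

q = Q/b = 2280/31.6 = 72.2 ft²/s; V₁ = q/y₁ = 46.5 ft/s. Fr₁ = V₁/√(g·y₁) = 6.59.
By Bélanger, y₂/y₁ = ½[√(1 + 8Fr₁²) − 1] = ½[√348.3 − 1] = 8.83.
y₂ = 8.83 × 1.55 = 13.7 ft.
V₂ = q/y₂ = 72.2/13.7 = 5.27 ft/s.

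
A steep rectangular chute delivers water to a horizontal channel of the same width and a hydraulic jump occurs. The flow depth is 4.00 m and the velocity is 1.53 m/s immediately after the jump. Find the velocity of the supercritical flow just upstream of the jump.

V₁ = 14.2 m/s

Fr₂ = V₂/√(g·y₂) = 1.53/√(9.81×4.00) = 0.244.
Applying the sequent-depth relation in reverse, y₁/y₂ = ½[√(1 + 8Fr₂²) − 1] = ½[√1.477 − 1] = 0.108.
y₁ = 0.108 × 4.00 = 0.431 m.
V₁ = q/y₁ = 6.12/0.431 = 14.2 m/s.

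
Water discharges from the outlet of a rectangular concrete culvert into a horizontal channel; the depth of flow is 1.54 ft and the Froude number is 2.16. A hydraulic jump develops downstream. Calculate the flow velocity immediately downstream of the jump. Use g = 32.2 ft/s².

Fr₁ = 2.16 (given).
From the momentum equation for a rectangular channel, y₂/y₁ = ½[√(1 + 8Fr₁²) − 1] = ½[√38.32 − 1] = 2.60.
y₂ = 2.60 × 1.54 = 4.00 ft.
V₁ = Fr₁·√(g·y₁) = 2.16×√(32.2×1.54) = 15.2 ft/s; q = V₁·y₁ = 23.4 ft²/s.
V₂ = q/y₂ = 23.4/4.00 = 5.86 ft/s.

V₂ = 5.86 ft/s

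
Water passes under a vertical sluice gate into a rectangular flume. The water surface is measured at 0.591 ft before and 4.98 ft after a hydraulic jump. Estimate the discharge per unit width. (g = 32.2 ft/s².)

q = 16.2 ft²/s

For a rectangular channel the momentum equation gives q² = ½·g·y₁·y₂·(y₁ + y₂) = ½×32.2×0.591×4.98×5.57 = 264.
q = √264 = 16.2 ft²/s.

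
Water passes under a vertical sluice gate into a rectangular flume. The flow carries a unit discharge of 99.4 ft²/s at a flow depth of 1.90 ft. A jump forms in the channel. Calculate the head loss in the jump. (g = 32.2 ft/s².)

ΔE = 26.8 ft

V₁ = q/y₁ = 99.4/1.90 = 52.3 ft/s. Fr₁ = V₁/√(g·y₁) = 52.3/√(32.2×1.90) = 6.69.
Conjugate-depth relation: y₂/y₁ = ½[√(1 + 8Fr₁²) − 1] = ½[√358.9 − 1] = 8.97.
y₂ = 8.97 × 1.90 = 17.0 ft.
V₂ = q/y₂ = 99.4/17.0 = 5.83 ft/s. E₁ = y₁ + V₁²/2g = 44.4 ft; E₂ = y₂ + V₂²/2g = 17.6 ft. ΔE = E₁ − E₂ = 26.8 ft.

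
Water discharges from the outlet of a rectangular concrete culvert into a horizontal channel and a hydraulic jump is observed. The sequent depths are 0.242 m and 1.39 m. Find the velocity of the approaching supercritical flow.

For a rectangular channel the momentum equation gives q² = ½·g·y₁·y₂·(y₁ + y₂) = ½×9.81×0.242×1.39×1.63 = 2.69.
q = √2.69 = 1.64 m²/s.
V₁ = q/y₁ = 1.64/0.242 = 6.78 m/s.

V₁ = 6.78 m/s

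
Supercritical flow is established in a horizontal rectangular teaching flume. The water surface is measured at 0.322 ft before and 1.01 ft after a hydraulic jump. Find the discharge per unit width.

q = 2.64 ft²/s

For a rectangular channel the momentum equation gives q² = ½·g·y₁·y₂·(y₁ + y₂) = ½×32.2×0.322×1.01×1.33 = 6.97.
q = √6.97 = 2.64 ft²/s.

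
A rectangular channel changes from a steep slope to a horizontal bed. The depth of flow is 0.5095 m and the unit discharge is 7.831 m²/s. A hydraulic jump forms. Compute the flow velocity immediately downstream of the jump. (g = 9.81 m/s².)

V₂ = 1.664 m/s

V₁ = q/y₁ = 7.831/0.5095 = 15.37 m/s. Fr₁ = V₁/√(g·y₁) = 15.37/√(9.81×0.5095) = 6.875.
By Bélanger, y₂/y₁ = ½[√(1 + 8Fr₁²) − 1] = ½[√379.11 − 1] = 9.235.
y₂ = 9.235 × 0.5095 = 4.705 m.
V₂ = q/y₂ = 7.831/4.705 = 1.664 m/s.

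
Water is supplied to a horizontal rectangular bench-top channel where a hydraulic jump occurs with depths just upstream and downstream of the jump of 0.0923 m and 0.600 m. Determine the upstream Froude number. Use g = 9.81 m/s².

For a rectangular channel the momentum equation gives q² = ½·g·y₁·y₂·(y₁ + y₂) = ½×9.81×0.0923×0.600×0.692 = 0.188.
q = √0.188 = 0.434 m²/s.
V₁ = q/y₁ = 4.70 m/s; Fr₁ = V₁/√(g·y₁) = 4.94.

Fr₁ = 4.94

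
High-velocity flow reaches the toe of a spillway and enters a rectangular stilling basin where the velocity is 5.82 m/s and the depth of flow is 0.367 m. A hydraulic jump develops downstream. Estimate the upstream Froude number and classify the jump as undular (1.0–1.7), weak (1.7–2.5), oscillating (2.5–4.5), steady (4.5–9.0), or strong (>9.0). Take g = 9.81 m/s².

Fr₁ = 3.07; oscillating jump

Fr₁ = V₁/√(g·y₁) = 5.82/√(9.81×0.367) = 3.07.
Fr₁ = 3.07 lies in the oscillating range.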